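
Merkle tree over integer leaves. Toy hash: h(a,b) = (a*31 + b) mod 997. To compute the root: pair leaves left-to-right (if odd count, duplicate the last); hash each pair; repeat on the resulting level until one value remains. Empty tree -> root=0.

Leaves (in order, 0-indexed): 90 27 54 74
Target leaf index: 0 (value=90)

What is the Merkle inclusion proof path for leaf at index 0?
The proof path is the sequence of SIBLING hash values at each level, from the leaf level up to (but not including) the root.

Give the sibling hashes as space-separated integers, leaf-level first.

Answer: 27 751

Derivation:
L0 (leaves): [90, 27, 54, 74], target index=0
L1: h(90,27)=(90*31+27)%997=823 [pair 0] h(54,74)=(54*31+74)%997=751 [pair 1] -> [823, 751]
  Sibling for proof at L0: 27
L2: h(823,751)=(823*31+751)%997=342 [pair 0] -> [342]
  Sibling for proof at L1: 751
Root: 342
Proof path (sibling hashes from leaf to root): [27, 751]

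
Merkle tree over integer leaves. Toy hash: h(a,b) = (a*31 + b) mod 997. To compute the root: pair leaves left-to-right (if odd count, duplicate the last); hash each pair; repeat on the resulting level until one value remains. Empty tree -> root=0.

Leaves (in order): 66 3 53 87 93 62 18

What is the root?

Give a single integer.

L0: [66, 3, 53, 87, 93, 62, 18]
L1: h(66,3)=(66*31+3)%997=55 h(53,87)=(53*31+87)%997=733 h(93,62)=(93*31+62)%997=951 h(18,18)=(18*31+18)%997=576 -> [55, 733, 951, 576]
L2: h(55,733)=(55*31+733)%997=444 h(951,576)=(951*31+576)%997=147 -> [444, 147]
L3: h(444,147)=(444*31+147)%997=950 -> [950]

Answer: 950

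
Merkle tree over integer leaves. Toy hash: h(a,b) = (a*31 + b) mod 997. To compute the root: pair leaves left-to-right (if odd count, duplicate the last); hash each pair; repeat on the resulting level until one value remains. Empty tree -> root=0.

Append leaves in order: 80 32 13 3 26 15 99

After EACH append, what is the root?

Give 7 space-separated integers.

After append 80 (leaves=[80]):
  L0: [80]
  root=80
After append 32 (leaves=[80, 32]):
  L0: [80, 32]
  L1: h(80,32)=(80*31+32)%997=518 -> [518]
  root=518
After append 13 (leaves=[80, 32, 13]):
  L0: [80, 32, 13]
  L1: h(80,32)=(80*31+32)%997=518 h(13,13)=(13*31+13)%997=416 -> [518, 416]
  L2: h(518,416)=(518*31+416)%997=522 -> [522]
  root=522
After append 3 (leaves=[80, 32, 13, 3]):
  L0: [80, 32, 13, 3]
  L1: h(80,32)=(80*31+32)%997=518 h(13,3)=(13*31+3)%997=406 -> [518, 406]
  L2: h(518,406)=(518*31+406)%997=512 -> [512]
  root=512
After append 26 (leaves=[80, 32, 13, 3, 26]):
  L0: [80, 32, 13, 3, 26]
  L1: h(80,32)=(80*31+32)%997=518 h(13,3)=(13*31+3)%997=406 h(26,26)=(26*31+26)%997=832 -> [518, 406, 832]
  L2: h(518,406)=(518*31+406)%997=512 h(832,832)=(832*31+832)%997=702 -> [512, 702]
  L3: h(512,702)=(512*31+702)%997=622 -> [622]
  root=622
After append 15 (leaves=[80, 32, 13, 3, 26, 15]):
  L0: [80, 32, 13, 3, 26, 15]
  L1: h(80,32)=(80*31+32)%997=518 h(13,3)=(13*31+3)%997=406 h(26,15)=(26*31+15)%997=821 -> [518, 406, 821]
  L2: h(518,406)=(518*31+406)%997=512 h(821,821)=(821*31+821)%997=350 -> [512, 350]
  L3: h(512,350)=(512*31+350)%997=270 -> [270]
  root=270
After append 99 (leaves=[80, 32, 13, 3, 26, 15, 99]):
  L0: [80, 32, 13, 3, 26, 15, 99]
  L1: h(80,32)=(80*31+32)%997=518 h(13,3)=(13*31+3)%997=406 h(26,15)=(26*31+15)%997=821 h(99,99)=(99*31+99)%997=177 -> [518, 406, 821, 177]
  L2: h(518,406)=(518*31+406)%997=512 h(821,177)=(821*31+177)%997=703 -> [512, 703]
  L3: h(512,703)=(512*31+703)%997=623 -> [623]
  root=623

Answer: 80 518 522 512 622 270 623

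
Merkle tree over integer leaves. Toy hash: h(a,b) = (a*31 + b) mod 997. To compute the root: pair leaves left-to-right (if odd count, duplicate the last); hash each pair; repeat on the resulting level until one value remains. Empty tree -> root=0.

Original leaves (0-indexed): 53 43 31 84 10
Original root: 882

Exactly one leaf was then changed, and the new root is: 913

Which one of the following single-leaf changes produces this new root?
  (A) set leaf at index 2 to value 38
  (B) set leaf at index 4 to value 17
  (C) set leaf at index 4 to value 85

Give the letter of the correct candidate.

Answer: C

Derivation:
Original leaves: [53, 43, 31, 84, 10]
Target new root: 913
Try each candidate change and compute the resulting root:
Candidate A: set leaf[2] = 38 -> leaves = [53, 43, 38, 84, 10]
  L0: [53, 43, 38, 84, 10]
  L1: h(53,43)=(53*31+43)%997=689 h(38,84)=(38*31+84)%997=265 h(10,10)=(10*31+10)%997=320 -> [689, 265, 320]
  L2: h(689,265)=(689*31+265)%997=687 h(320,320)=(320*31+320)%997=270 -> [687, 270]
  L3: h(687,270)=(687*31+270)%997=630 -> [630]
  root = 630 != target 913
Candidate B: set leaf[4] = 17 -> leaves = [53, 43, 31, 84, 17]
  L0: [53, 43, 31, 84, 17]
  L1: h(53,43)=(53*31+43)%997=689 h(31,84)=(31*31+84)%997=48 h(17,17)=(17*31+17)%997=544 -> [689, 48, 544]
  L2: h(689,48)=(689*31+48)%997=470 h(544,544)=(544*31+544)%997=459 -> [470, 459]
  L3: h(470,459)=(470*31+459)%997=74 -> [74]
  root = 74 != target 913
Candidate C: set leaf[4] = 85 -> leaves = [53, 43, 31, 84, 85]
  L0: [53, 43, 31, 84, 85]
  L1: h(53,43)=(53*31+43)%997=689 h(31,84)=(31*31+84)%997=48 h(85,85)=(85*31+85)%997=726 -> [689, 48, 726]
  L2: h(689,48)=(689*31+48)%997=470 h(726,726)=(726*31+726)%997=301 -> [470, 301]
  L3: h(470,301)=(470*31+301)%997=913 -> [913]
  root = 913 == target 913  ** MATCH **
Candidate C produces the target root.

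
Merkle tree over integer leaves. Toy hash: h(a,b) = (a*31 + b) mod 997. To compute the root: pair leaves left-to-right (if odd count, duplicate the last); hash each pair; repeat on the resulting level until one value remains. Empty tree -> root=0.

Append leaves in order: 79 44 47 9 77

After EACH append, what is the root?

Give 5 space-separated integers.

After append 79 (leaves=[79]):
  L0: [79]
  root=79
After append 44 (leaves=[79, 44]):
  L0: [79, 44]
  L1: h(79,44)=(79*31+44)%997=499 -> [499]
  root=499
After append 47 (leaves=[79, 44, 47]):
  L0: [79, 44, 47]
  L1: h(79,44)=(79*31+44)%997=499 h(47,47)=(47*31+47)%997=507 -> [499, 507]
  L2: h(499,507)=(499*31+507)%997=24 -> [24]
  root=24
After append 9 (leaves=[79, 44, 47, 9]):
  L0: [79, 44, 47, 9]
  L1: h(79,44)=(79*31+44)%997=499 h(47,9)=(47*31+9)%997=469 -> [499, 469]
  L2: h(499,469)=(499*31+469)%997=983 -> [983]
  root=983
After append 77 (leaves=[79, 44, 47, 9, 77]):
  L0: [79, 44, 47, 9, 77]
  L1: h(79,44)=(79*31+44)%997=499 h(47,9)=(47*31+9)%997=469 h(77,77)=(77*31+77)%997=470 -> [499, 469, 470]
  L2: h(499,469)=(499*31+469)%997=983 h(470,470)=(470*31+470)%997=85 -> [983, 85]
  L3: h(983,85)=(983*31+85)%997=648 -> [648]
  root=648

Answer: 79 499 24 983 648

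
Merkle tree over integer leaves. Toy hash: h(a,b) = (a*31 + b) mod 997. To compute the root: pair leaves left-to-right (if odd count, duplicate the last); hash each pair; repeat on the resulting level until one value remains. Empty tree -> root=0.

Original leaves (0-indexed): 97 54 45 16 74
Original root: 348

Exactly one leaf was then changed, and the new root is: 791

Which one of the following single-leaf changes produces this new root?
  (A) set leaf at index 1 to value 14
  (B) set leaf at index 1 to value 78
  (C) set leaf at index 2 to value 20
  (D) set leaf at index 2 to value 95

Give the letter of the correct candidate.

Answer: A

Derivation:
Original leaves: [97, 54, 45, 16, 74]
Target new root: 791
Try each candidate change and compute the resulting root:
Candidate A: set leaf[1] = 14 -> leaves = [97, 14, 45, 16, 74]
  L0: [97, 14, 45, 16, 74]
  L1: h(97,14)=(97*31+14)%997=30 h(45,16)=(45*31+16)%997=414 h(74,74)=(74*31+74)%997=374 -> [30, 414, 374]
  L2: h(30,414)=(30*31+414)%997=347 h(374,374)=(374*31+374)%997=4 -> [347, 4]
  L3: h(347,4)=(347*31+4)%997=791 -> [791]
  root = 791 == target 791  ** MATCH **
Candidate B: set leaf[1] = 78 -> leaves = [97, 78, 45, 16, 74]
  L0: [97, 78, 45, 16, 74]
  L1: h(97,78)=(97*31+78)%997=94 h(45,16)=(45*31+16)%997=414 h(74,74)=(74*31+74)%997=374 -> [94, 414, 374]
  L2: h(94,414)=(94*31+414)%997=337 h(374,374)=(374*31+374)%997=4 -> [337, 4]
  L3: h(337,4)=(337*31+4)%997=481 -> [481]
  root = 481 != target 791
Candidate C: set leaf[2] = 20 -> leaves = [97, 54, 20, 16, 74]
  L0: [97, 54, 20, 16, 74]
  L1: h(97,54)=(97*31+54)%997=70 h(20,16)=(20*31+16)%997=636 h(74,74)=(74*31+74)%997=374 -> [70, 636, 374]
  L2: h(70,636)=(70*31+636)%997=812 h(374,374)=(374*31+374)%997=4 -> [812, 4]
  L3: h(812,4)=(812*31+4)%997=251 -> [251]
  root = 251 != target 791
Candidate D: set leaf[2] = 95 -> leaves = [97, 54, 95, 16, 74]
  L0: [97, 54, 95, 16, 74]
  L1: h(97,54)=(97*31+54)%997=70 h(95,16)=(95*31+16)%997=967 h(74,74)=(74*31+74)%997=374 -> [70, 967, 374]
  L2: h(70,967)=(70*31+967)%997=146 h(374,374)=(374*31+374)%997=4 -> [146, 4]
  L3: h(146,4)=(146*31+4)%997=542 -> [542]
  root = 542 != target 791
Candidate A produces the target root.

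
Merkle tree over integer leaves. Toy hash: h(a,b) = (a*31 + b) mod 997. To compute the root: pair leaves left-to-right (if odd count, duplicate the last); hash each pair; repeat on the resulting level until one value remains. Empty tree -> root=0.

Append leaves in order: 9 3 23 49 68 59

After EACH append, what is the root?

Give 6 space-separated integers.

Answer: 9 282 505 531 351 63

Derivation:
After append 9 (leaves=[9]):
  L0: [9]
  root=9
After append 3 (leaves=[9, 3]):
  L0: [9, 3]
  L1: h(9,3)=(9*31+3)%997=282 -> [282]
  root=282
After append 23 (leaves=[9, 3, 23]):
  L0: [9, 3, 23]
  L1: h(9,3)=(9*31+3)%997=282 h(23,23)=(23*31+23)%997=736 -> [282, 736]
  L2: h(282,736)=(282*31+736)%997=505 -> [505]
  root=505
After append 49 (leaves=[9, 3, 23, 49]):
  L0: [9, 3, 23, 49]
  L1: h(9,3)=(9*31+3)%997=282 h(23,49)=(23*31+49)%997=762 -> [282, 762]
  L2: h(282,762)=(282*31+762)%997=531 -> [531]
  root=531
After append 68 (leaves=[9, 3, 23, 49, 68]):
  L0: [9, 3, 23, 49, 68]
  L1: h(9,3)=(9*31+3)%997=282 h(23,49)=(23*31+49)%997=762 h(68,68)=(68*31+68)%997=182 -> [282, 762, 182]
  L2: h(282,762)=(282*31+762)%997=531 h(182,182)=(182*31+182)%997=839 -> [531, 839]
  L3: h(531,839)=(531*31+839)%997=351 -> [351]
  root=351
After append 59 (leaves=[9, 3, 23, 49, 68, 59]):
  L0: [9, 3, 23, 49, 68, 59]
  L1: h(9,3)=(9*31+3)%997=282 h(23,49)=(23*31+49)%997=762 h(68,59)=(68*31+59)%997=173 -> [282, 762, 173]
  L2: h(282,762)=(282*31+762)%997=531 h(173,173)=(173*31+173)%997=551 -> [531, 551]
  L3: h(531,551)=(531*31+551)%997=63 -> [63]
  root=63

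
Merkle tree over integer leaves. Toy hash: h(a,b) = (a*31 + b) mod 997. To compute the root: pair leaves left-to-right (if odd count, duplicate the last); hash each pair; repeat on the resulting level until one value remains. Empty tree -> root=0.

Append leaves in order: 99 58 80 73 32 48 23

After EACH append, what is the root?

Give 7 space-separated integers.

After append 99 (leaves=[99]):
  L0: [99]
  root=99
After append 58 (leaves=[99, 58]):
  L0: [99, 58]
  L1: h(99,58)=(99*31+58)%997=136 -> [136]
  root=136
After append 80 (leaves=[99, 58, 80]):
  L0: [99, 58, 80]
  L1: h(99,58)=(99*31+58)%997=136 h(80,80)=(80*31+80)%997=566 -> [136, 566]
  L2: h(136,566)=(136*31+566)%997=794 -> [794]
  root=794
After append 73 (leaves=[99, 58, 80, 73]):
  L0: [99, 58, 80, 73]
  L1: h(99,58)=(99*31+58)%997=136 h(80,73)=(80*31+73)%997=559 -> [136, 559]
  L2: h(136,559)=(136*31+559)%997=787 -> [787]
  root=787
After append 32 (leaves=[99, 58, 80, 73, 32]):
  L0: [99, 58, 80, 73, 32]
  L1: h(99,58)=(99*31+58)%997=136 h(80,73)=(80*31+73)%997=559 h(32,32)=(32*31+32)%997=27 -> [136, 559, 27]
  L2: h(136,559)=(136*31+559)%997=787 h(27,27)=(27*31+27)%997=864 -> [787, 864]
  L3: h(787,864)=(787*31+864)%997=336 -> [336]
  root=336
After append 48 (leaves=[99, 58, 80, 73, 32, 48]):
  L0: [99, 58, 80, 73, 32, 48]
  L1: h(99,58)=(99*31+58)%997=136 h(80,73)=(80*31+73)%997=559 h(32,48)=(32*31+48)%997=43 -> [136, 559, 43]
  L2: h(136,559)=(136*31+559)%997=787 h(43,43)=(43*31+43)%997=379 -> [787, 379]
  L3: h(787,379)=(787*31+379)%997=848 -> [848]
  root=848
After append 23 (leaves=[99, 58, 80, 73, 32, 48, 23]):
  L0: [99, 58, 80, 73, 32, 48, 23]
  L1: h(99,58)=(99*31+58)%997=136 h(80,73)=(80*31+73)%997=559 h(32,48)=(32*31+48)%997=43 h(23,23)=(23*31+23)%997=736 -> [136, 559, 43, 736]
  L2: h(136,559)=(136*31+559)%997=787 h(43,736)=(43*31+736)%997=75 -> [787, 75]
  L3: h(787,75)=(787*31+75)%997=544 -> [544]
  root=544

Answer: 99 136 794 787 336 848 544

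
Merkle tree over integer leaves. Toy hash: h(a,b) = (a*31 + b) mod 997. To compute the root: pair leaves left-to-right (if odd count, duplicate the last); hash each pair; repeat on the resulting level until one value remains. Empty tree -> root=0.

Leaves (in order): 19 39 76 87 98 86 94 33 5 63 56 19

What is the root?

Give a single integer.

Answer: 893

Derivation:
L0: [19, 39, 76, 87, 98, 86, 94, 33, 5, 63, 56, 19]
L1: h(19,39)=(19*31+39)%997=628 h(76,87)=(76*31+87)%997=449 h(98,86)=(98*31+86)%997=133 h(94,33)=(94*31+33)%997=953 h(5,63)=(5*31+63)%997=218 h(56,19)=(56*31+19)%997=758 -> [628, 449, 133, 953, 218, 758]
L2: h(628,449)=(628*31+449)%997=974 h(133,953)=(133*31+953)%997=91 h(218,758)=(218*31+758)%997=537 -> [974, 91, 537]
L3: h(974,91)=(974*31+91)%997=375 h(537,537)=(537*31+537)%997=235 -> [375, 235]
L4: h(375,235)=(375*31+235)%997=893 -> [893]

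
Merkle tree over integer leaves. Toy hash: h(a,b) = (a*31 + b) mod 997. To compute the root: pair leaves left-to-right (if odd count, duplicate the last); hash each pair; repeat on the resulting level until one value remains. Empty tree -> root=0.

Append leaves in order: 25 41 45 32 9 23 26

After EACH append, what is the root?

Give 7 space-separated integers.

After append 25 (leaves=[25]):
  L0: [25]
  root=25
After append 41 (leaves=[25, 41]):
  L0: [25, 41]
  L1: h(25,41)=(25*31+41)%997=816 -> [816]
  root=816
After append 45 (leaves=[25, 41, 45]):
  L0: [25, 41, 45]
  L1: h(25,41)=(25*31+41)%997=816 h(45,45)=(45*31+45)%997=443 -> [816, 443]
  L2: h(816,443)=(816*31+443)%997=814 -> [814]
  root=814
After append 32 (leaves=[25, 41, 45, 32]):
  L0: [25, 41, 45, 32]
  L1: h(25,41)=(25*31+41)%997=816 h(45,32)=(45*31+32)%997=430 -> [816, 430]
  L2: h(816,430)=(816*31+430)%997=801 -> [801]
  root=801
After append 9 (leaves=[25, 41, 45, 32, 9]):
  L0: [25, 41, 45, 32, 9]
  L1: h(25,41)=(25*31+41)%997=816 h(45,32)=(45*31+32)%997=430 h(9,9)=(9*31+9)%997=288 -> [816, 430, 288]
  L2: h(816,430)=(816*31+430)%997=801 h(288,288)=(288*31+288)%997=243 -> [801, 243]
  L3: h(801,243)=(801*31+243)%997=149 -> [149]
  root=149
After append 23 (leaves=[25, 41, 45, 32, 9, 23]):
  L0: [25, 41, 45, 32, 9, 23]
  L1: h(25,41)=(25*31+41)%997=816 h(45,32)=(45*31+32)%997=430 h(9,23)=(9*31+23)%997=302 -> [816, 430, 302]
  L2: h(816,430)=(816*31+430)%997=801 h(302,302)=(302*31+302)%997=691 -> [801, 691]
  L3: h(801,691)=(801*31+691)%997=597 -> [597]
  root=597
After append 26 (leaves=[25, 41, 45, 32, 9, 23, 26]):
  L0: [25, 41, 45, 32, 9, 23, 26]
  L1: h(25,41)=(25*31+41)%997=816 h(45,32)=(45*31+32)%997=430 h(9,23)=(9*31+23)%997=302 h(26,26)=(26*31+26)%997=832 -> [816, 430, 302, 832]
  L2: h(816,430)=(816*31+430)%997=801 h(302,832)=(302*31+832)%997=224 -> [801, 224]
  L3: h(801,224)=(801*31+224)%997=130 -> [130]
  root=130

Answer: 25 816 814 801 149 597 130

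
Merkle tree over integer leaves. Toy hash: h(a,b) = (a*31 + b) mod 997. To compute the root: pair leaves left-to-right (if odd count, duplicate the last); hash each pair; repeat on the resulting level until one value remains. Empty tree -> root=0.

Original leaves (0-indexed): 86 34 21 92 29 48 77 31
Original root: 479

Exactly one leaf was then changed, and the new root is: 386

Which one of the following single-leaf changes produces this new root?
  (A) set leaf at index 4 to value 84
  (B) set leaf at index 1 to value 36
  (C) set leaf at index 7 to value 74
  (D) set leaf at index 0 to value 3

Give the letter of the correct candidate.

Answer: D

Derivation:
Original leaves: [86, 34, 21, 92, 29, 48, 77, 31]
Target new root: 386
Try each candidate change and compute the resulting root:
Candidate A: set leaf[4] = 84 -> leaves = [86, 34, 21, 92, 84, 48, 77, 31]
  L0: [86, 34, 21, 92, 84, 48, 77, 31]
  L1: h(86,34)=(86*31+34)%997=706 h(21,92)=(21*31+92)%997=743 h(84,48)=(84*31+48)%997=658 h(77,31)=(77*31+31)%997=424 -> [706, 743, 658, 424]
  L2: h(706,743)=(706*31+743)%997=695 h(658,424)=(658*31+424)%997=882 -> [695, 882]
  L3: h(695,882)=(695*31+882)%997=493 -> [493]
  root = 493 != target 386
Candidate B: set leaf[1] = 36 -> leaves = [86, 36, 21, 92, 29, 48, 77, 31]
  L0: [86, 36, 21, 92, 29, 48, 77, 31]
  L1: h(86,36)=(86*31+36)%997=708 h(21,92)=(21*31+92)%997=743 h(29,48)=(29*31+48)%997=947 h(77,31)=(77*31+31)%997=424 -> [708, 743, 947, 424]
  L2: h(708,743)=(708*31+743)%997=757 h(947,424)=(947*31+424)%997=868 -> [757, 868]
  L3: h(757,868)=(757*31+868)%997=407 -> [407]
  root = 407 != target 386
Candidate C: set leaf[7] = 74 -> leaves = [86, 34, 21, 92, 29, 48, 77, 74]
  L0: [86, 34, 21, 92, 29, 48, 77, 74]
  L1: h(86,34)=(86*31+34)%997=706 h(21,92)=(21*31+92)%997=743 h(29,48)=(29*31+48)%997=947 h(77,74)=(77*31+74)%997=467 -> [706, 743, 947, 467]
  L2: h(706,743)=(706*31+743)%997=695 h(947,467)=(947*31+467)%997=911 -> [695, 911]
  L3: h(695,911)=(695*31+911)%997=522 -> [522]
  root = 522 != target 386
Candidate D: set leaf[0] = 3 -> leaves = [3, 34, 21, 92, 29, 48, 77, 31]
  L0: [3, 34, 21, 92, 29, 48, 77, 31]
  L1: h(3,34)=(3*31+34)%997=127 h(21,92)=(21*31+92)%997=743 h(29,48)=(29*31+48)%997=947 h(77,31)=(77*31+31)%997=424 -> [127, 743, 947, 424]
  L2: h(127,743)=(127*31+743)%997=692 h(947,424)=(947*31+424)%997=868 -> [692, 868]
  L3: h(692,868)=(692*31+868)%997=386 -> [386]
  root = 386 == target 386  ** MATCH **
Candidate D produces the target root.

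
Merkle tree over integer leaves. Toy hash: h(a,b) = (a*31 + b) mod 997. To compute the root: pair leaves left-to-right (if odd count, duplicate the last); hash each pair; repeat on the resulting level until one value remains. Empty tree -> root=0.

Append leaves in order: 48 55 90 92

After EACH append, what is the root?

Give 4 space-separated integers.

After append 48 (leaves=[48]):
  L0: [48]
  root=48
After append 55 (leaves=[48, 55]):
  L0: [48, 55]
  L1: h(48,55)=(48*31+55)%997=546 -> [546]
  root=546
After append 90 (leaves=[48, 55, 90]):
  L0: [48, 55, 90]
  L1: h(48,55)=(48*31+55)%997=546 h(90,90)=(90*31+90)%997=886 -> [546, 886]
  L2: h(546,886)=(546*31+886)%997=863 -> [863]
  root=863
After append 92 (leaves=[48, 55, 90, 92]):
  L0: [48, 55, 90, 92]
  L1: h(48,55)=(48*31+55)%997=546 h(90,92)=(90*31+92)%997=888 -> [546, 888]
  L2: h(546,888)=(546*31+888)%997=865 -> [865]
  root=865

Answer: 48 546 863 865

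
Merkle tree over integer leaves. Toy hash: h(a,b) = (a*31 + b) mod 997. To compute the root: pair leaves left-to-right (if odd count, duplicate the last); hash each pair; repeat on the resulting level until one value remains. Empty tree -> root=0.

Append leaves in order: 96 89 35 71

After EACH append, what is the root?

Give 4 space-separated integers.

After append 96 (leaves=[96]):
  L0: [96]
  root=96
After append 89 (leaves=[96, 89]):
  L0: [96, 89]
  L1: h(96,89)=(96*31+89)%997=74 -> [74]
  root=74
After append 35 (leaves=[96, 89, 35]):
  L0: [96, 89, 35]
  L1: h(96,89)=(96*31+89)%997=74 h(35,35)=(35*31+35)%997=123 -> [74, 123]
  L2: h(74,123)=(74*31+123)%997=423 -> [423]
  root=423
After append 71 (leaves=[96, 89, 35, 71]):
  L0: [96, 89, 35, 71]
  L1: h(96,89)=(96*31+89)%997=74 h(35,71)=(35*31+71)%997=159 -> [74, 159]
  L2: h(74,159)=(74*31+159)%997=459 -> [459]
  root=459

Answer: 96 74 423 459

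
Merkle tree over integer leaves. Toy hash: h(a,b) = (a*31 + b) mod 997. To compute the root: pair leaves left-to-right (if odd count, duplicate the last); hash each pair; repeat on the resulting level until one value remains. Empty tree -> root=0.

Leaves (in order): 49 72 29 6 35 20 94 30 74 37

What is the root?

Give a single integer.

L0: [49, 72, 29, 6, 35, 20, 94, 30, 74, 37]
L1: h(49,72)=(49*31+72)%997=594 h(29,6)=(29*31+6)%997=905 h(35,20)=(35*31+20)%997=108 h(94,30)=(94*31+30)%997=950 h(74,37)=(74*31+37)%997=337 -> [594, 905, 108, 950, 337]
L2: h(594,905)=(594*31+905)%997=376 h(108,950)=(108*31+950)%997=310 h(337,337)=(337*31+337)%997=814 -> [376, 310, 814]
L3: h(376,310)=(376*31+310)%997=2 h(814,814)=(814*31+814)%997=126 -> [2, 126]
L4: h(2,126)=(2*31+126)%997=188 -> [188]

Answer: 188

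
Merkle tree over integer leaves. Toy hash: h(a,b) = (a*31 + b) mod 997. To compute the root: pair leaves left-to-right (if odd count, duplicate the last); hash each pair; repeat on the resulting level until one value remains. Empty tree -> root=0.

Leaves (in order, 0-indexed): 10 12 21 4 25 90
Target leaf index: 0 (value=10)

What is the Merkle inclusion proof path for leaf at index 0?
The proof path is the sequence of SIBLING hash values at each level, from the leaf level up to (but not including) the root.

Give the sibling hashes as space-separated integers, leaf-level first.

L0 (leaves): [10, 12, 21, 4, 25, 90], target index=0
L1: h(10,12)=(10*31+12)%997=322 [pair 0] h(21,4)=(21*31+4)%997=655 [pair 1] h(25,90)=(25*31+90)%997=865 [pair 2] -> [322, 655, 865]
  Sibling for proof at L0: 12
L2: h(322,655)=(322*31+655)%997=667 [pair 0] h(865,865)=(865*31+865)%997=761 [pair 1] -> [667, 761]
  Sibling for proof at L1: 655
L3: h(667,761)=(667*31+761)%997=501 [pair 0] -> [501]
  Sibling for proof at L2: 761
Root: 501
Proof path (sibling hashes from leaf to root): [12, 655, 761]

Answer: 12 655 761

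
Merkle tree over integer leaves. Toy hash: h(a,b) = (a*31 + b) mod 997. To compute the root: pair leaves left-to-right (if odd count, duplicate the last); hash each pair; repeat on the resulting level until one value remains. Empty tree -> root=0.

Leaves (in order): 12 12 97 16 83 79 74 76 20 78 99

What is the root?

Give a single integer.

Answer: 123

Derivation:
L0: [12, 12, 97, 16, 83, 79, 74, 76, 20, 78, 99]
L1: h(12,12)=(12*31+12)%997=384 h(97,16)=(97*31+16)%997=32 h(83,79)=(83*31+79)%997=658 h(74,76)=(74*31+76)%997=376 h(20,78)=(20*31+78)%997=698 h(99,99)=(99*31+99)%997=177 -> [384, 32, 658, 376, 698, 177]
L2: h(384,32)=(384*31+32)%997=969 h(658,376)=(658*31+376)%997=834 h(698,177)=(698*31+177)%997=878 -> [969, 834, 878]
L3: h(969,834)=(969*31+834)%997=963 h(878,878)=(878*31+878)%997=180 -> [963, 180]
L4: h(963,180)=(963*31+180)%997=123 -> [123]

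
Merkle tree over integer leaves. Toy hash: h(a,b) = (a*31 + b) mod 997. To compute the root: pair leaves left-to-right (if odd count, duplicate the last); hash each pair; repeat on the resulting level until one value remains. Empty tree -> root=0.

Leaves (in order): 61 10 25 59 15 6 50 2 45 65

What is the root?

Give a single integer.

L0: [61, 10, 25, 59, 15, 6, 50, 2, 45, 65]
L1: h(61,10)=(61*31+10)%997=904 h(25,59)=(25*31+59)%997=834 h(15,6)=(15*31+6)%997=471 h(50,2)=(50*31+2)%997=555 h(45,65)=(45*31+65)%997=463 -> [904, 834, 471, 555, 463]
L2: h(904,834)=(904*31+834)%997=942 h(471,555)=(471*31+555)%997=201 h(463,463)=(463*31+463)%997=858 -> [942, 201, 858]
L3: h(942,201)=(942*31+201)%997=490 h(858,858)=(858*31+858)%997=537 -> [490, 537]
L4: h(490,537)=(490*31+537)%997=772 -> [772]

Answer: 772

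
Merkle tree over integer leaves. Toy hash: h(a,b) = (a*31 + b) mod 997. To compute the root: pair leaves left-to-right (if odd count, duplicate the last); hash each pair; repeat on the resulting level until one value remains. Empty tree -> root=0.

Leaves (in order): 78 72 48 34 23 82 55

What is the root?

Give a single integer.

L0: [78, 72, 48, 34, 23, 82, 55]
L1: h(78,72)=(78*31+72)%997=496 h(48,34)=(48*31+34)%997=525 h(23,82)=(23*31+82)%997=795 h(55,55)=(55*31+55)%997=763 -> [496, 525, 795, 763]
L2: h(496,525)=(496*31+525)%997=946 h(795,763)=(795*31+763)%997=483 -> [946, 483]
L3: h(946,483)=(946*31+483)%997=896 -> [896]

Answer: 896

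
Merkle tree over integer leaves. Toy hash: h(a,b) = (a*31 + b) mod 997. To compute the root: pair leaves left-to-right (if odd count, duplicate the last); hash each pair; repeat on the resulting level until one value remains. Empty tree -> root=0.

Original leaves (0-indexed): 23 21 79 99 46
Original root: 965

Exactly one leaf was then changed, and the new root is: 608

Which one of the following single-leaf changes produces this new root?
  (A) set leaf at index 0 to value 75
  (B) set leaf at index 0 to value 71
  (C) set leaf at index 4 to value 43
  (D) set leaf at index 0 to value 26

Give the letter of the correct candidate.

Answer: D

Derivation:
Original leaves: [23, 21, 79, 99, 46]
Target new root: 608
Try each candidate change and compute the resulting root:
Candidate A: set leaf[0] = 75 -> leaves = [75, 21, 79, 99, 46]
  L0: [75, 21, 79, 99, 46]
  L1: h(75,21)=(75*31+21)%997=352 h(79,99)=(79*31+99)%997=554 h(46,46)=(46*31+46)%997=475 -> [352, 554, 475]
  L2: h(352,554)=(352*31+554)%997=499 h(475,475)=(475*31+475)%997=245 -> [499, 245]
  L3: h(499,245)=(499*31+245)%997=759 -> [759]
  root = 759 != target 608
Candidate B: set leaf[0] = 71 -> leaves = [71, 21, 79, 99, 46]
  L0: [71, 21, 79, 99, 46]
  L1: h(71,21)=(71*31+21)%997=228 h(79,99)=(79*31+99)%997=554 h(46,46)=(46*31+46)%997=475 -> [228, 554, 475]
  L2: h(228,554)=(228*31+554)%997=643 h(475,475)=(475*31+475)%997=245 -> [643, 245]
  L3: h(643,245)=(643*31+245)%997=238 -> [238]
  root = 238 != target 608
Candidate C: set leaf[4] = 43 -> leaves = [23, 21, 79, 99, 43]
  L0: [23, 21, 79, 99, 43]
  L1: h(23,21)=(23*31+21)%997=734 h(79,99)=(79*31+99)%997=554 h(43,43)=(43*31+43)%997=379 -> [734, 554, 379]
  L2: h(734,554)=(734*31+554)%997=377 h(379,379)=(379*31+379)%997=164 -> [377, 164]
  L3: h(377,164)=(377*31+164)%997=884 -> [884]
  root = 884 != target 608
Candidate D: set leaf[0] = 26 -> leaves = [26, 21, 79, 99, 46]
  L0: [26, 21, 79, 99, 46]
  L1: h(26,21)=(26*31+21)%997=827 h(79,99)=(79*31+99)%997=554 h(46,46)=(46*31+46)%997=475 -> [827, 554, 475]
  L2: h(827,554)=(827*31+554)%997=269 h(475,475)=(475*31+475)%997=245 -> [269, 245]
  L3: h(269,245)=(269*31+245)%997=608 -> [608]
  root = 608 == target 608  ** MATCH **
Candidate D produces the target root.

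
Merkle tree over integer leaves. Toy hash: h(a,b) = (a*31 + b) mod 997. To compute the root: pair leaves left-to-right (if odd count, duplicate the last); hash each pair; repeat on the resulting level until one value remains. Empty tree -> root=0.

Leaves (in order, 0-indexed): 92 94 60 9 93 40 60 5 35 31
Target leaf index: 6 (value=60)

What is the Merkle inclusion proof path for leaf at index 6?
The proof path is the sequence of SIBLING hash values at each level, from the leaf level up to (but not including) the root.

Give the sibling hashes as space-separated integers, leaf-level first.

Answer: 5 929 474 222

Derivation:
L0 (leaves): [92, 94, 60, 9, 93, 40, 60, 5, 35, 31], target index=6
L1: h(92,94)=(92*31+94)%997=952 [pair 0] h(60,9)=(60*31+9)%997=872 [pair 1] h(93,40)=(93*31+40)%997=929 [pair 2] h(60,5)=(60*31+5)%997=868 [pair 3] h(35,31)=(35*31+31)%997=119 [pair 4] -> [952, 872, 929, 868, 119]
  Sibling for proof at L0: 5
L2: h(952,872)=(952*31+872)%997=474 [pair 0] h(929,868)=(929*31+868)%997=754 [pair 1] h(119,119)=(119*31+119)%997=817 [pair 2] -> [474, 754, 817]
  Sibling for proof at L1: 929
L3: h(474,754)=(474*31+754)%997=493 [pair 0] h(817,817)=(817*31+817)%997=222 [pair 1] -> [493, 222]
  Sibling for proof at L2: 474
L4: h(493,222)=(493*31+222)%997=550 [pair 0] -> [550]
  Sibling for proof at L3: 222
Root: 550
Proof path (sibling hashes from leaf to root): [5, 929, 474, 222]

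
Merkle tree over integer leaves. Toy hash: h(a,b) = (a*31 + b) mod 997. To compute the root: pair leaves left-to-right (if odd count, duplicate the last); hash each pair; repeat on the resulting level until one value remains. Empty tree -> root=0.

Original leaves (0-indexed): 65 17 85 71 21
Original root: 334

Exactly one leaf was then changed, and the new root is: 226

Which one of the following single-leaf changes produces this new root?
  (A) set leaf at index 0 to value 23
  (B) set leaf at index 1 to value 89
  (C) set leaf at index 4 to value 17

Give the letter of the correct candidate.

Original leaves: [65, 17, 85, 71, 21]
Target new root: 226
Try each candidate change and compute the resulting root:
Candidate A: set leaf[0] = 23 -> leaves = [23, 17, 85, 71, 21]
  L0: [23, 17, 85, 71, 21]
  L1: h(23,17)=(23*31+17)%997=730 h(85,71)=(85*31+71)%997=712 h(21,21)=(21*31+21)%997=672 -> [730, 712, 672]
  L2: h(730,712)=(730*31+712)%997=411 h(672,672)=(672*31+672)%997=567 -> [411, 567]
  L3: h(411,567)=(411*31+567)%997=347 -> [347]
  root = 347 != target 226
Candidate B: set leaf[1] = 89 -> leaves = [65, 89, 85, 71, 21]
  L0: [65, 89, 85, 71, 21]
  L1: h(65,89)=(65*31+89)%997=110 h(85,71)=(85*31+71)%997=712 h(21,21)=(21*31+21)%997=672 -> [110, 712, 672]
  L2: h(110,712)=(110*31+712)%997=134 h(672,672)=(672*31+672)%997=567 -> [134, 567]
  L3: h(134,567)=(134*31+567)%997=733 -> [733]
  root = 733 != target 226
Candidate C: set leaf[4] = 17 -> leaves = [65, 17, 85, 71, 17]
  L0: [65, 17, 85, 71, 17]
  L1: h(65,17)=(65*31+17)%997=38 h(85,71)=(85*31+71)%997=712 h(17,17)=(17*31+17)%997=544 -> [38, 712, 544]
  L2: h(38,712)=(38*31+712)%997=893 h(544,544)=(544*31+544)%997=459 -> [893, 459]
  L3: h(893,459)=(893*31+459)%997=226 -> [226]
  root = 226 == target 226  ** MATCH **
Candidate C produces the target root.

Answer: C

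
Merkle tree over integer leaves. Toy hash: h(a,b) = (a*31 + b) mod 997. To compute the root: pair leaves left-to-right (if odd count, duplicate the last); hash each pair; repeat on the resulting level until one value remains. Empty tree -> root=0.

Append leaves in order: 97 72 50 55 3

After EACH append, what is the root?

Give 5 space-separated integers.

After append 97 (leaves=[97]):
  L0: [97]
  root=97
After append 72 (leaves=[97, 72]):
  L0: [97, 72]
  L1: h(97,72)=(97*31+72)%997=88 -> [88]
  root=88
After append 50 (leaves=[97, 72, 50]):
  L0: [97, 72, 50]
  L1: h(97,72)=(97*31+72)%997=88 h(50,50)=(50*31+50)%997=603 -> [88, 603]
  L2: h(88,603)=(88*31+603)%997=340 -> [340]
  root=340
After append 55 (leaves=[97, 72, 50, 55]):
  L0: [97, 72, 50, 55]
  L1: h(97,72)=(97*31+72)%997=88 h(50,55)=(50*31+55)%997=608 -> [88, 608]
  L2: h(88,608)=(88*31+608)%997=345 -> [345]
  root=345
After append 3 (leaves=[97, 72, 50, 55, 3]):
  L0: [97, 72, 50, 55, 3]
  L1: h(97,72)=(97*31+72)%997=88 h(50,55)=(50*31+55)%997=608 h(3,3)=(3*31+3)%997=96 -> [88, 608, 96]
  L2: h(88,608)=(88*31+608)%997=345 h(96,96)=(96*31+96)%997=81 -> [345, 81]
  L3: h(345,81)=(345*31+81)%997=806 -> [806]
  root=806

Answer: 97 88 340 345 806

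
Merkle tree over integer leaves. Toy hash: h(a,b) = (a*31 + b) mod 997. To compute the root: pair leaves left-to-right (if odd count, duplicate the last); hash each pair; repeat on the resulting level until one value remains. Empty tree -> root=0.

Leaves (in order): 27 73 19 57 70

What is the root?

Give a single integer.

L0: [27, 73, 19, 57, 70]
L1: h(27,73)=(27*31+73)%997=910 h(19,57)=(19*31+57)%997=646 h(70,70)=(70*31+70)%997=246 -> [910, 646, 246]
L2: h(910,646)=(910*31+646)%997=940 h(246,246)=(246*31+246)%997=893 -> [940, 893]
L3: h(940,893)=(940*31+893)%997=123 -> [123]

Answer: 123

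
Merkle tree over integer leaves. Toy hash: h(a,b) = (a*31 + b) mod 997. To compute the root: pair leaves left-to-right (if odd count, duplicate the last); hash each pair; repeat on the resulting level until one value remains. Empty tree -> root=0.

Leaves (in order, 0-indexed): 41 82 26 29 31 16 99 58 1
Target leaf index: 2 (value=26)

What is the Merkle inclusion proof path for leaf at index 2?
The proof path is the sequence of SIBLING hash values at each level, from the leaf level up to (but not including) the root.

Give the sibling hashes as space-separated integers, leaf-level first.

L0 (leaves): [41, 82, 26, 29, 31, 16, 99, 58, 1], target index=2
L1: h(41,82)=(41*31+82)%997=356 [pair 0] h(26,29)=(26*31+29)%997=835 [pair 1] h(31,16)=(31*31+16)%997=977 [pair 2] h(99,58)=(99*31+58)%997=136 [pair 3] h(1,1)=(1*31+1)%997=32 [pair 4] -> [356, 835, 977, 136, 32]
  Sibling for proof at L0: 29
L2: h(356,835)=(356*31+835)%997=904 [pair 0] h(977,136)=(977*31+136)%997=513 [pair 1] h(32,32)=(32*31+32)%997=27 [pair 2] -> [904, 513, 27]
  Sibling for proof at L1: 356
L3: h(904,513)=(904*31+513)%997=621 [pair 0] h(27,27)=(27*31+27)%997=864 [pair 1] -> [621, 864]
  Sibling for proof at L2: 513
L4: h(621,864)=(621*31+864)%997=175 [pair 0] -> [175]
  Sibling for proof at L3: 864
Root: 175
Proof path (sibling hashes from leaf to root): [29, 356, 513, 864]

Answer: 29 356 513 864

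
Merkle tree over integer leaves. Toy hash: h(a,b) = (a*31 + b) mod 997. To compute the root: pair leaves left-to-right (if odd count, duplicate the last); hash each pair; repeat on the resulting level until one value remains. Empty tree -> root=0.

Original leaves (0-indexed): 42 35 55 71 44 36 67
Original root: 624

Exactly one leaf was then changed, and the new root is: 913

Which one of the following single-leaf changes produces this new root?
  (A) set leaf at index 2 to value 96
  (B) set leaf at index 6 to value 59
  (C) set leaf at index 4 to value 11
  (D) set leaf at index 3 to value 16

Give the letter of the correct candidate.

Answer: D

Derivation:
Original leaves: [42, 35, 55, 71, 44, 36, 67]
Target new root: 913
Try each candidate change and compute the resulting root:
Candidate A: set leaf[2] = 96 -> leaves = [42, 35, 96, 71, 44, 36, 67]
  L0: [42, 35, 96, 71, 44, 36, 67]
  L1: h(42,35)=(42*31+35)%997=340 h(96,71)=(96*31+71)%997=56 h(44,36)=(44*31+36)%997=403 h(67,67)=(67*31+67)%997=150 -> [340, 56, 403, 150]
  L2: h(340,56)=(340*31+56)%997=626 h(403,150)=(403*31+150)%997=679 -> [626, 679]
  L3: h(626,679)=(626*31+679)%997=145 -> [145]
  root = 145 != target 913
Candidate B: set leaf[6] = 59 -> leaves = [42, 35, 55, 71, 44, 36, 59]
  L0: [42, 35, 55, 71, 44, 36, 59]
  L1: h(42,35)=(42*31+35)%997=340 h(55,71)=(55*31+71)%997=779 h(44,36)=(44*31+36)%997=403 h(59,59)=(59*31+59)%997=891 -> [340, 779, 403, 891]
  L2: h(340,779)=(340*31+779)%997=352 h(403,891)=(403*31+891)%997=423 -> [352, 423]
  L3: h(352,423)=(352*31+423)%997=368 -> [368]
  root = 368 != target 913
Candidate C: set leaf[4] = 11 -> leaves = [42, 35, 55, 71, 11, 36, 67]
  L0: [42, 35, 55, 71, 11, 36, 67]
  L1: h(42,35)=(42*31+35)%997=340 h(55,71)=(55*31+71)%997=779 h(11,36)=(11*31+36)%997=377 h(67,67)=(67*31+67)%997=150 -> [340, 779, 377, 150]
  L2: h(340,779)=(340*31+779)%997=352 h(377,150)=(377*31+150)%997=870 -> [352, 870]
  L3: h(352,870)=(352*31+870)%997=815 -> [815]
  root = 815 != target 913
Candidate D: set leaf[3] = 16 -> leaves = [42, 35, 55, 16, 44, 36, 67]
  L0: [42, 35, 55, 16, 44, 36, 67]
  L1: h(42,35)=(42*31+35)%997=340 h(55,16)=(55*31+16)%997=724 h(44,36)=(44*31+36)%997=403 h(67,67)=(67*31+67)%997=150 -> [340, 724, 403, 150]
  L2: h(340,724)=(340*31+724)%997=297 h(403,150)=(403*31+150)%997=679 -> [297, 679]
  L3: h(297,679)=(297*31+679)%997=913 -> [913]
  root = 913 == target 913  ** MATCH **
Candidate D produces the target root.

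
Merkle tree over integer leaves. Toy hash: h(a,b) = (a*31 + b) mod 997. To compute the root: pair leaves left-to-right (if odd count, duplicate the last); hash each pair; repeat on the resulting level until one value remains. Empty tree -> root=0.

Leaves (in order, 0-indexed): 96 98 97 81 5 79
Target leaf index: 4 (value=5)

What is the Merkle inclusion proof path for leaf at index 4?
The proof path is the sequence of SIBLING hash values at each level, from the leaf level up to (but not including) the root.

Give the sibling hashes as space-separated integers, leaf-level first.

Answer: 79 234 676

Derivation:
L0 (leaves): [96, 98, 97, 81, 5, 79], target index=4
L1: h(96,98)=(96*31+98)%997=83 [pair 0] h(97,81)=(97*31+81)%997=97 [pair 1] h(5,79)=(5*31+79)%997=234 [pair 2] -> [83, 97, 234]
  Sibling for proof at L0: 79
L2: h(83,97)=(83*31+97)%997=676 [pair 0] h(234,234)=(234*31+234)%997=509 [pair 1] -> [676, 509]
  Sibling for proof at L1: 234
L3: h(676,509)=(676*31+509)%997=528 [pair 0] -> [528]
  Sibling for proof at L2: 676
Root: 528
Proof path (sibling hashes from leaf to root): [79, 234, 676]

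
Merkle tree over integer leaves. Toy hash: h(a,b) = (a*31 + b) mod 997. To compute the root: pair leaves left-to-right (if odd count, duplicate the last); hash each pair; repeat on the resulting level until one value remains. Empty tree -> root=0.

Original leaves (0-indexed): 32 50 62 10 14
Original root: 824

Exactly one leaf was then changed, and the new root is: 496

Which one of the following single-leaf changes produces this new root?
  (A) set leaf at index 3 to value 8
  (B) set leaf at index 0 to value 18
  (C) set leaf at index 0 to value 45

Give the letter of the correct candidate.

Answer: B

Derivation:
Original leaves: [32, 50, 62, 10, 14]
Target new root: 496
Try each candidate change and compute the resulting root:
Candidate A: set leaf[3] = 8 -> leaves = [32, 50, 62, 8, 14]
  L0: [32, 50, 62, 8, 14]
  L1: h(32,50)=(32*31+50)%997=45 h(62,8)=(62*31+8)%997=933 h(14,14)=(14*31+14)%997=448 -> [45, 933, 448]
  L2: h(45,933)=(45*31+933)%997=334 h(448,448)=(448*31+448)%997=378 -> [334, 378]
  L3: h(334,378)=(334*31+378)%997=762 -> [762]
  root = 762 != target 496
Candidate B: set leaf[0] = 18 -> leaves = [18, 50, 62, 10, 14]
  L0: [18, 50, 62, 10, 14]
  L1: h(18,50)=(18*31+50)%997=608 h(62,10)=(62*31+10)%997=935 h(14,14)=(14*31+14)%997=448 -> [608, 935, 448]
  L2: h(608,935)=(608*31+935)%997=840 h(448,448)=(448*31+448)%997=378 -> [840, 378]
  L3: h(840,378)=(840*31+378)%997=496 -> [496]
  root = 496 == target 496  ** MATCH **
Candidate C: set leaf[0] = 45 -> leaves = [45, 50, 62, 10, 14]
  L0: [45, 50, 62, 10, 14]
  L1: h(45,50)=(45*31+50)%997=448 h(62,10)=(62*31+10)%997=935 h(14,14)=(14*31+14)%997=448 -> [448, 935, 448]
  L2: h(448,935)=(448*31+935)%997=865 h(448,448)=(448*31+448)%997=378 -> [865, 378]
  L3: h(865,378)=(865*31+378)%997=274 -> [274]
  root = 274 != target 496
Candidate B produces the target root.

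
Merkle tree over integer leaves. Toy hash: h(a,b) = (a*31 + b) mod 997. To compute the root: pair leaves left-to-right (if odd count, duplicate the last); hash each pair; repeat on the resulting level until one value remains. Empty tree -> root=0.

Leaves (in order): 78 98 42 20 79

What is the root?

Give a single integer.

L0: [78, 98, 42, 20, 79]
L1: h(78,98)=(78*31+98)%997=522 h(42,20)=(42*31+20)%997=325 h(79,79)=(79*31+79)%997=534 -> [522, 325, 534]
L2: h(522,325)=(522*31+325)%997=555 h(534,534)=(534*31+534)%997=139 -> [555, 139]
L3: h(555,139)=(555*31+139)%997=395 -> [395]

Answer: 395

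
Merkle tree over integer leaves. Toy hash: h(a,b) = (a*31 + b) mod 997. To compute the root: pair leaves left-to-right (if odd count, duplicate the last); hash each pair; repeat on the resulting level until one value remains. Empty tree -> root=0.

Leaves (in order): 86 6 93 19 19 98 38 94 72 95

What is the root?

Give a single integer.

Answer: 51

Derivation:
L0: [86, 6, 93, 19, 19, 98, 38, 94, 72, 95]
L1: h(86,6)=(86*31+6)%997=678 h(93,19)=(93*31+19)%997=908 h(19,98)=(19*31+98)%997=687 h(38,94)=(38*31+94)%997=275 h(72,95)=(72*31+95)%997=333 -> [678, 908, 687, 275, 333]
L2: h(678,908)=(678*31+908)%997=989 h(687,275)=(687*31+275)%997=635 h(333,333)=(333*31+333)%997=686 -> [989, 635, 686]
L3: h(989,635)=(989*31+635)%997=387 h(686,686)=(686*31+686)%997=18 -> [387, 18]
L4: h(387,18)=(387*31+18)%997=51 -> [51]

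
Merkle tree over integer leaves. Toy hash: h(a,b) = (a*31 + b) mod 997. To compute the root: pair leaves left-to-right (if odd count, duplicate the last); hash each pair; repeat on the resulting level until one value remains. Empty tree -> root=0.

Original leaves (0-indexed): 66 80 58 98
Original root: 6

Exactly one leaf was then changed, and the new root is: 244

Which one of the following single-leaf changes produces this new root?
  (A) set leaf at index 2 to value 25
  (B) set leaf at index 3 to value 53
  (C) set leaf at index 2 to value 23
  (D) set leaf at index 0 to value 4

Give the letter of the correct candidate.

Original leaves: [66, 80, 58, 98]
Target new root: 244
Try each candidate change and compute the resulting root:
Candidate A: set leaf[2] = 25 -> leaves = [66, 80, 25, 98]
  L0: [66, 80, 25, 98]
  L1: h(66,80)=(66*31+80)%997=132 h(25,98)=(25*31+98)%997=873 -> [132, 873]
  L2: h(132,873)=(132*31+873)%997=977 -> [977]
  root = 977 != target 244
Candidate B: set leaf[3] = 53 -> leaves = [66, 80, 58, 53]
  L0: [66, 80, 58, 53]
  L1: h(66,80)=(66*31+80)%997=132 h(58,53)=(58*31+53)%997=854 -> [132, 854]
  L2: h(132,854)=(132*31+854)%997=958 -> [958]
  root = 958 != target 244
Candidate C: set leaf[2] = 23 -> leaves = [66, 80, 23, 98]
  L0: [66, 80, 23, 98]
  L1: h(66,80)=(66*31+80)%997=132 h(23,98)=(23*31+98)%997=811 -> [132, 811]
  L2: h(132,811)=(132*31+811)%997=915 -> [915]
  root = 915 != target 244
Candidate D: set leaf[0] = 4 -> leaves = [4, 80, 58, 98]
  L0: [4, 80, 58, 98]
  L1: h(4,80)=(4*31+80)%997=204 h(58,98)=(58*31+98)%997=899 -> [204, 899]
  L2: h(204,899)=(204*31+899)%997=244 -> [244]
  root = 244 == target 244  ** MATCH **
Candidate D produces the target root.

Answer: D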